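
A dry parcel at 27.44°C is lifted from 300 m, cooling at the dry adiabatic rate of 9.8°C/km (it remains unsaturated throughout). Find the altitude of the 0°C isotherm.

3100 m

Height above start = (27.44 − 0) / 9.8 = 2.8 km
Altitude = 300 m + 2800 m = 3100 m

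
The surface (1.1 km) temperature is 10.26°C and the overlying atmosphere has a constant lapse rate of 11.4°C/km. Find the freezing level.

2 km

Height above start = (10.26 − 0) / 11.4 = 0.9 km
Altitude = 1100 m + 900 m = 2000 m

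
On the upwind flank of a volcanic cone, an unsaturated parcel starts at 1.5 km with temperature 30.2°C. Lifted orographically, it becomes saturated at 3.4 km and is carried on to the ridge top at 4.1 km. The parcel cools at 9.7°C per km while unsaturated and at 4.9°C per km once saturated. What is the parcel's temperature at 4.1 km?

8.34°C

1500–3400 m, dry: Δz = 1.9 km ⇒ ΔT = -18.43°C; T = 11.77°C
3400–4100 m, saturated: Δz = 0.7 km ⇒ ΔT = -3.43°C; T = 8.34°C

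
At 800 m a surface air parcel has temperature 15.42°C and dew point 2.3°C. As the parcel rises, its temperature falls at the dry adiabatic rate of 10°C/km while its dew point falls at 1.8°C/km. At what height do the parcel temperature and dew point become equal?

2400 m

T and T_d converge at 10 − 1.8 = 8.2°C per km
Height above start = (15.42 − 2.3) / 8.2 = 1.6 km
LCL altitude = 800 m + 1600 m = 2400 m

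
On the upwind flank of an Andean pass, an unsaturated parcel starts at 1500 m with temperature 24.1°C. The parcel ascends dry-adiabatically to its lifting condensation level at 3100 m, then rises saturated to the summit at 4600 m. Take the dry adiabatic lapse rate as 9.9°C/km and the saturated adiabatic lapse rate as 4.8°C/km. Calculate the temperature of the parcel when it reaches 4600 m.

From 1500 m to 3100 m (dry): cools by 9.9 × 1.6 = 15.84°C, giving 8.26°C.
From 3100 m to 4600 m (saturated): cools by 4.8 × 1.5 = 7.2°C, giving 1.06°C.

1.06°C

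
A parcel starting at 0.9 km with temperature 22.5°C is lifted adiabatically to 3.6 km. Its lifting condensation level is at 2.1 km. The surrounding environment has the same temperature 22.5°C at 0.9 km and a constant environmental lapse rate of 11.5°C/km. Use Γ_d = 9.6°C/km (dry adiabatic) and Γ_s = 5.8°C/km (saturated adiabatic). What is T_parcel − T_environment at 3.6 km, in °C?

Parcel:
  900–2100 m, dry: Δz = 1.2 km ⇒ ΔT = -11.52°C; T = 10.98°C
  2100–3600 m, saturated: Δz = 1.5 km ⇒ ΔT = -8.7°C; T = 2.28°C
Environment:
  900–3600 m, environment: Δz = 2.7 km ⇒ ΔT = -31.05°C; T = -8.55°C
T_parcel − T_env = 2.28 − (-8.55) = +10.83°C

+10.83°C (parcel warmer than environment)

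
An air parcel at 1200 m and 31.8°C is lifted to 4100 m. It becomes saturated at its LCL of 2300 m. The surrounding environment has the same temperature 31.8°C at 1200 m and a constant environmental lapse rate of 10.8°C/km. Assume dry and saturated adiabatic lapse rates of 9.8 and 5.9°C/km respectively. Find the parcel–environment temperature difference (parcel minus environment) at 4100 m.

+9.92°C (parcel warmer than environment)

Parcel:
  1200–2300 m, dry: Δz = 1.1 km ⇒ ΔT = -10.78°C; T = 21.02°C
  2300–4100 m, saturated: Δz = 1.8 km ⇒ ΔT = -10.62°C; T = 10.4°C
Environment:
  1200–4100 m, environment: Δz = 2.9 km ⇒ ΔT = -31.32°C; T = 0.48°C
T_parcel − T_env = 10.4 − 0.48 = +9.92°C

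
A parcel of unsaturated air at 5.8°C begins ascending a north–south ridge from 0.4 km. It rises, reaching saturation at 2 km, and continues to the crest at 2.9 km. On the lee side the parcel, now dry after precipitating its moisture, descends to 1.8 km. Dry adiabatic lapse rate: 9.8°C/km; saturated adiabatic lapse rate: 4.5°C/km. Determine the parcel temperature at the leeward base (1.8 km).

Dry to 2000 m: -9.8 × 1.6 km = -15.68°C, so T = -9.88°C.
Saturated to 2900 m: -4.5 × 0.9 km = -4.05°C, so T = -13.93°C.
Dry descent to 1800 m: +9.8 × 1.1 km = +10.78°C, so T = -3.15°C.

-3.15°C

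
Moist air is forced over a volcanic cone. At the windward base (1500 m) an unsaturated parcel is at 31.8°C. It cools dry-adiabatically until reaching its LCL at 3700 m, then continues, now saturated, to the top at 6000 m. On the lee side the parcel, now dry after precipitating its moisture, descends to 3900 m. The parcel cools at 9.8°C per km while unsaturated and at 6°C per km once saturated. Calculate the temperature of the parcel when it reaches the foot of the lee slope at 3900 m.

1500 → 3700 m (dry, 9.8°C/km): ΔT = -9.8 × 2.2 = -21.56°C → T = 10.24°C
3700 → 6000 m (saturated, 6°C/km): ΔT = -6 × 2.3 = -13.8°C → T = -3.56°C
6000 → 3900 m (dry descent, 9.8°C/km): ΔT = +9.8 × 2.1 = +20.58°C → T = 17.02°C

17.02°C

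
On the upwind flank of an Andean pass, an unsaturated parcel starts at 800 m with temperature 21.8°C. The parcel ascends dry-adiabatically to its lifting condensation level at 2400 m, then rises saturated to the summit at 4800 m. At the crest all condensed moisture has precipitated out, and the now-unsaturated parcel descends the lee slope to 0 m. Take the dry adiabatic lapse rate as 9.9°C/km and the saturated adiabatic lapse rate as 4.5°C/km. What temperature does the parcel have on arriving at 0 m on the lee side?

42.68°C

From 800 m to 2400 m (dry): cools by 9.9 × 1.6 = 15.84°C, giving 5.96°C.
From 2400 m to 4800 m (saturated): cools by 4.5 × 2.4 = 10.8°C, giving -4.84°C.
From 4800 m to 0 m (dry descent): warms by 9.9 × 4.8 = 47.52°C, giving 42.68°C.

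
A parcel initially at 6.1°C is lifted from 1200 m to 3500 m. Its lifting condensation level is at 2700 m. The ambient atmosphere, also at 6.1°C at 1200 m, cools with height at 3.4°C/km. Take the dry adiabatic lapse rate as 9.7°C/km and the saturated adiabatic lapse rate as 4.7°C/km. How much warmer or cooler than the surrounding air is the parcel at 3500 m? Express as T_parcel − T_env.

Parcel:
  Dry to 2700 m: -9.7 × 1.5 km = -14.55°C, so T = -8.45°C.
  Saturated to 3500 m: -4.7 × 0.8 km = -3.76°C, so T = -12.21°C.
Environment:
  Environment to 3500 m: -3.4 × 2.3 km = -7.82°C, so T = -1.72°C.
T_parcel − T_env = -12.21 − (-1.72) = -10.49°C

-10.49°C (parcel cooler than environment)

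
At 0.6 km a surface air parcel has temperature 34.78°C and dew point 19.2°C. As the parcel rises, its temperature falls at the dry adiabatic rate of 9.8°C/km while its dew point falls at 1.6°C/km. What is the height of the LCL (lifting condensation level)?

2.5 km

T and T_d converge at 9.8 − 1.6 = 8.2°C per km
Height above start = (34.78 − 19.2) / 8.2 = 1.9 km
LCL altitude = 600 m + 1900 m = 2500 m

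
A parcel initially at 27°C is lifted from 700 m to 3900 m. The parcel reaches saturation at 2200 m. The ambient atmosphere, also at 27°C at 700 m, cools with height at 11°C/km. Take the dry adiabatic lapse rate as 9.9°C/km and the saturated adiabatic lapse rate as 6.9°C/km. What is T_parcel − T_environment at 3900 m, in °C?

+8.62°C (parcel warmer than environment)

Parcel:
  From 700 m to 2200 m (dry): cools by 9.9 × 1.5 = 14.85°C, giving 12.15°C.
  From 2200 m to 3900 m (saturated): cools by 6.9 × 1.7 = 11.73°C, giving 0.42°C.
Environment:
  From 700 m to 3900 m (environment): cools by 11 × 3.2 = 35.2°C, giving -8.2°C.
T_parcel − T_env = 0.42 − (-8.2) = +8.62°C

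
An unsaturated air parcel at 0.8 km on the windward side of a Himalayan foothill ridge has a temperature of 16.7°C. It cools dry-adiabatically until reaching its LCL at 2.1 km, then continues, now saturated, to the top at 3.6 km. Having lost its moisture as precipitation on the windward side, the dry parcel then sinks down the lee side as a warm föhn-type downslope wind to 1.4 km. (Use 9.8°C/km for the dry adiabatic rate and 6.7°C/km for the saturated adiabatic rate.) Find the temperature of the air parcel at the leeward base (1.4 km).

15.47°C

Dry to 2100 m: -9.8 × 1.3 km = -12.74°C, so T = 3.96°C.
Saturated to 3600 m: -6.7 × 1.5 km = -10.05°C, so T = -6.09°C.
Dry descent to 1400 m: +9.8 × 2.2 km = +21.56°C, so T = 15.47°C.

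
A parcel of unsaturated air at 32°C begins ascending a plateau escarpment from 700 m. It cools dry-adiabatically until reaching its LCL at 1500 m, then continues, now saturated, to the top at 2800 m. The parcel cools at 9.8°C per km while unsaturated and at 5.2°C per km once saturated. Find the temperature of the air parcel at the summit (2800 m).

700 → 1500 m (dry, 9.8°C/km): ΔT = -9.8 × 0.8 = -7.84°C → T = 24.16°C
1500 → 2800 m (saturated, 5.2°C/km): ΔT = -5.2 × 1.3 = -6.76°C → T = 17.4°C

17.4°C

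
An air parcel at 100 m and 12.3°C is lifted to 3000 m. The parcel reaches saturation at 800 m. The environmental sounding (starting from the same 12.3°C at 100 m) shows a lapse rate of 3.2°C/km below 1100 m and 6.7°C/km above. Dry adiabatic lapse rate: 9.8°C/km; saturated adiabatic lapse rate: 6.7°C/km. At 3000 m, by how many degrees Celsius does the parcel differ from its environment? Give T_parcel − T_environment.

-5.67°C (parcel cooler than environment)

Parcel:
  Dry to 800 m: -9.8 × 0.7 km = -6.86°C, so T = 5.44°C.
  Saturated to 3000 m: -6.7 × 2.2 km = -14.74°C, so T = -9.3°C.
Environment:
  Environment, lower layer to 1100 m: -3.2 × 1 km = -3.2°C, so T = 9.1°C.
  Environment, upper layer to 3000 m: -6.7 × 1.9 km = -12.73°C, so T = -3.63°C.
T_parcel − T_env = -9.3 − (-3.63) = -5.67°C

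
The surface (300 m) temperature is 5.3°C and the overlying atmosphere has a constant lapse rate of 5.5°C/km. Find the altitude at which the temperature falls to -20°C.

4900 m

Height above start = (5.3 − (-20)) / 5.5 = 4.6 km
Altitude = 300 m + 4600 m = 4900 m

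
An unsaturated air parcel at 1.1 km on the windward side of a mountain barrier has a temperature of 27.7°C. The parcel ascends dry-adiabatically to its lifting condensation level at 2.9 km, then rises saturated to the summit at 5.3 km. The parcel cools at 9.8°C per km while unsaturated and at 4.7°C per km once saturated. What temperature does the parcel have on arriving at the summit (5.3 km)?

1100 → 2900 m (dry, 9.8°C/km): ΔT = -9.8 × 1.8 = -17.64°C → T = 10.06°C
2900 → 5300 m (saturated, 4.7°C/km): ΔT = -4.7 × 2.4 = -11.28°C → T = -1.22°C

-1.22°C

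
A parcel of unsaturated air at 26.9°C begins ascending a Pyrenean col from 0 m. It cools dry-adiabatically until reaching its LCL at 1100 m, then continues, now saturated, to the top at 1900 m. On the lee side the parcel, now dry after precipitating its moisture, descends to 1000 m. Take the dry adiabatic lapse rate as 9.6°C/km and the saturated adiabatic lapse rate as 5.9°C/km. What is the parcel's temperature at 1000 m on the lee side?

0 → 1100 m (dry, 9.6°C/km): ΔT = -9.6 × 1.1 = -10.56°C → T = 16.34°C
1100 → 1900 m (saturated, 5.9°C/km): ΔT = -5.9 × 0.8 = -4.72°C → T = 11.62°C
1900 → 1000 m (dry descent, 9.6°C/km): ΔT = +9.6 × 0.9 = +8.64°C → T = 20.26°C

20.26°C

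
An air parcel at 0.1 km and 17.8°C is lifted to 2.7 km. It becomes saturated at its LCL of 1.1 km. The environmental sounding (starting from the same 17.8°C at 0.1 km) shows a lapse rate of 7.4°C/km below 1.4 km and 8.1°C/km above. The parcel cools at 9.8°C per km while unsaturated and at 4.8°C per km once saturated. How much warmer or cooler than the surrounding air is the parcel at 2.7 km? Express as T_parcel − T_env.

+2.67°C (parcel warmer than environment)

Parcel:
  100–1100 m, dry: Δz = 1 km ⇒ ΔT = -9.8°C; T = 8°C
  1100–2700 m, saturated: Δz = 1.6 km ⇒ ΔT = -7.68°C; T = 0.32°C
Environment:
  100–1400 m, environment, lower layer: Δz = 1.3 km ⇒ ΔT = -9.62°C; T = 8.18°C
  1400–2700 m, environment, upper layer: Δz = 1.3 km ⇒ ΔT = -10.53°C; T = -2.35°C
T_parcel − T_env = 0.32 − (-2.35) = +2.67°C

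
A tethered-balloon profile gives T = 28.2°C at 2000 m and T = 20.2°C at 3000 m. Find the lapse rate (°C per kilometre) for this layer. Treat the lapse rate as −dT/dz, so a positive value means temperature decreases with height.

Γ = −ΔT/Δz = (28.2 − 20.2) / (3000 − 2000) m
  = 8°C / 1 km = 8°C/km

8°C/km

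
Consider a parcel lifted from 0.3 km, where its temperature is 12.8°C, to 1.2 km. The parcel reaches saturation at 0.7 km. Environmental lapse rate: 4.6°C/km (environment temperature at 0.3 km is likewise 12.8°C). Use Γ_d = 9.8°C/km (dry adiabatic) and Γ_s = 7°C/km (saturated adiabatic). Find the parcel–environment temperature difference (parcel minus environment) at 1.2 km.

-3.28°C (parcel cooler than environment)

Parcel:
  300 → 700 m (dry, 9.8°C/km): ΔT = -9.8 × 0.4 = -3.92°C → T = 8.88°C
  700 → 1200 m (saturated, 7°C/km): ΔT = -7 × 0.5 = -3.5°C → T = 5.38°C
Environment:
  300 → 1200 m (environment, 4.6°C/km): ΔT = -4.6 × 0.9 = -4.14°C → T = 8.66°C
T_parcel − T_env = 5.38 − 8.66 = -3.28°C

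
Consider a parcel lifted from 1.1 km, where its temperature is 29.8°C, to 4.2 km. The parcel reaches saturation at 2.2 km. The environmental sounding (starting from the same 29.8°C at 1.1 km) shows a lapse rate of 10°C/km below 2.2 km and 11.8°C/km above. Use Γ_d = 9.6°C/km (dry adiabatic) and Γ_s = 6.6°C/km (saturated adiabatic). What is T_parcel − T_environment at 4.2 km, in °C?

+10.84°C (parcel warmer than environment)

Parcel:
  Dry to 2200 m: -9.6 × 1.1 km = -10.56°C, so T = 19.24°C.
  Saturated to 4200 m: -6.6 × 2 km = -13.2°C, so T = 6.04°C.
Environment:
  Environment, lower layer to 2200 m: -10 × 1.1 km = -11°C, so T = 18.8°C.
  Environment, upper layer to 4200 m: -11.8 × 2 km = -23.6°C, so T = -4.8°C.
T_parcel − T_env = 6.04 − (-4.8) = +10.84°C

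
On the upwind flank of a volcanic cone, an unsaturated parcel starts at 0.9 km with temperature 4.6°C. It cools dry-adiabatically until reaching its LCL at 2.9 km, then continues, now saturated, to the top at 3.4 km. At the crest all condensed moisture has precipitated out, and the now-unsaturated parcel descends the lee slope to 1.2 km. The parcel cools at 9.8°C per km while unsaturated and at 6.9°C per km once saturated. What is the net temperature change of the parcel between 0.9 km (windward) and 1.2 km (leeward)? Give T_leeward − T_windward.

-1.49°C

900–2900 m, dry: Δz = 2 km ⇒ ΔT = -19.6°C; T = -15°C
2900–3400 m, saturated: Δz = 0.5 km ⇒ ΔT = -3.45°C; T = -18.45°C
3400–1200 m, dry descent: Δz = 2.2 km ⇒ ΔT = +21.56°C; T = 3.11°C
Net change vs windward start: 3.11 − 4.6 = -1.49°C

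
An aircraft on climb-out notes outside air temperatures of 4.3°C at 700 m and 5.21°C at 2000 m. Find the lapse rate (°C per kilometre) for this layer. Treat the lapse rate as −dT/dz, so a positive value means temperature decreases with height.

Γ = −ΔT/Δz = (4.3 − 5.21) / (2000 − 700) m
  = -0.91°C / 1.3 km = -0.7°C/km

-0.7°C/km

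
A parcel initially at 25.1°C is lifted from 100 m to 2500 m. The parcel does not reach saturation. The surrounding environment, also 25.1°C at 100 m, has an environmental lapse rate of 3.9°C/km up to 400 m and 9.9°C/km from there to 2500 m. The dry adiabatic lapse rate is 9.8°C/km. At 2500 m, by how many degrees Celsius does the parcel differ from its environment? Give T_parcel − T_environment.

-1.56°C (parcel cooler than environment)

Parcel:
  From 100 m to 2500 m (dry): cools by 9.8 × 2.4 = 23.52°C, giving 1.58°C.
Environment:
  From 100 m to 400 m (environment, lower layer): cools by 3.9 × 0.3 = 1.17°C, giving 23.93°C.
  From 400 m to 2500 m (environment, upper layer): cools by 9.9 × 2.1 = 20.79°C, giving 3.14°C.
T_parcel − T_env = 1.58 − 3.14 = -1.56°C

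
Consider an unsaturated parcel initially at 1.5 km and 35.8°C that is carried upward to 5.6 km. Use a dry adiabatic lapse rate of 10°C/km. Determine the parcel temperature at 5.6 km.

Dry adiabatic to 5600 m: -10 × 4.1 km = -41°C, so T = -5.2°C.

-5.2°C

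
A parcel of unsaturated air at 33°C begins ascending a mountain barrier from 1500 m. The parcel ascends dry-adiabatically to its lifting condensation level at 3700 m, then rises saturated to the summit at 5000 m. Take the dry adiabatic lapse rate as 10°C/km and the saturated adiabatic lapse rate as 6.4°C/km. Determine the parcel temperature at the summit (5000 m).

2.68°C

1500–3700 m, dry: Δz = 2.2 km ⇒ ΔT = -22°C; T = 11°C
3700–5000 m, saturated: Δz = 1.3 km ⇒ ΔT = -8.32°C; T = 2.68°C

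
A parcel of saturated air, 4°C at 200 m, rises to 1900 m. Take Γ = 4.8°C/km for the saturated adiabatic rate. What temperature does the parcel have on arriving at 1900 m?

-4.16°C

From 200 m to 1900 m (saturated adiabatic): cools by 4.8 × 1.7 = 8.16°C, giving -4.16°C.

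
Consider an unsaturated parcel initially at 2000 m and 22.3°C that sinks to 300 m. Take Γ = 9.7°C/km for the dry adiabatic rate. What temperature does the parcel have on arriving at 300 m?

2000 → 300 m (dry adiabatic, 9.7°C/km): ΔT = +9.7 × 1.7 = +16.49°C → T = 38.79°C

38.79°C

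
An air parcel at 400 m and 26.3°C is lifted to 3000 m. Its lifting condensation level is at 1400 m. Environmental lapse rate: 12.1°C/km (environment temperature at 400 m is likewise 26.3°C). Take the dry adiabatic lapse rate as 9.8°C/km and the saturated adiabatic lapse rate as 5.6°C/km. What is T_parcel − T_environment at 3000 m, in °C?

Parcel:
  From 400 m to 1400 m (dry): cools by 9.8 × 1 = 9.8°C, giving 16.5°C.
  From 1400 m to 3000 m (saturated): cools by 5.6 × 1.6 = 8.96°C, giving 7.54°C.
Environment:
  From 400 m to 3000 m (environment): cools by 12.1 × 2.6 = 31.46°C, giving -5.16°C.
T_parcel − T_env = 7.54 − (-5.16) = +12.7°C

+12.7°C (parcel warmer than environment)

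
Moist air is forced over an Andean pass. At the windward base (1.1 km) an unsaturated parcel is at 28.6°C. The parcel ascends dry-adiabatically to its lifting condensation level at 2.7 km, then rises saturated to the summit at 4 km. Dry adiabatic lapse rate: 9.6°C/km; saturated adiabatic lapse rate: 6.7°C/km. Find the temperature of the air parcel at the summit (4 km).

1100 → 2700 m (dry, 9.6°C/km): ΔT = -9.6 × 1.6 = -15.36°C → T = 13.24°C
2700 → 4000 m (saturated, 6.7°C/km): ΔT = -6.7 × 1.3 = -8.71°C → T = 4.53°C

4.53°C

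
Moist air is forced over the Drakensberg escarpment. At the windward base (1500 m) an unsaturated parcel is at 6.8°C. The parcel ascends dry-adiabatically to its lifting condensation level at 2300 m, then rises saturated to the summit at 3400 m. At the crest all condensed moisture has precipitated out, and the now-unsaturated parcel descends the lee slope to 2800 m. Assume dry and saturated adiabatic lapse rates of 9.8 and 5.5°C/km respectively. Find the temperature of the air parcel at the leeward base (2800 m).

-1.21°C

1500 → 2300 m (dry, 9.8°C/km): ΔT = -9.8 × 0.8 = -7.84°C → T = -1.04°C
2300 → 3400 m (saturated, 5.5°C/km): ΔT = -5.5 × 1.1 = -6.05°C → T = -7.09°C
3400 → 2800 m (dry descent, 9.8°C/km): ΔT = +9.8 × 0.6 = +5.88°C → T = -1.21°C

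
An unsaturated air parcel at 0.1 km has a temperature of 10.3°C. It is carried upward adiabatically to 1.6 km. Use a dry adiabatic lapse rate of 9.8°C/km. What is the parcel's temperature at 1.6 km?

-4.4°C

From 100 m to 1600 m (dry adiabatic): cools by 9.8 × 1.5 = 14.7°C, giving -4.4°C.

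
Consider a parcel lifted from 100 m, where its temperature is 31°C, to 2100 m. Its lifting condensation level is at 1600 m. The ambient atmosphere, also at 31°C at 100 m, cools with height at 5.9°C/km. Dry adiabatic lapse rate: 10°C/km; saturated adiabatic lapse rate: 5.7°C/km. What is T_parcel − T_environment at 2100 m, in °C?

-6.05°C (parcel cooler than environment)

Parcel:
  Dry to 1600 m: -10 × 1.5 km = -15°C, so T = 16°C.
  Saturated to 2100 m: -5.7 × 0.5 km = -2.85°C, so T = 13.15°C.
Environment:
  Environment to 2100 m: -5.9 × 2 km = -11.8°C, so T = 19.2°C.
T_parcel − T_env = 13.15 − 19.2 = -6.05°C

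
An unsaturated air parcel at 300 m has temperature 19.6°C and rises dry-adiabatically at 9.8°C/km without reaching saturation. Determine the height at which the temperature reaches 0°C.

Height above start = (19.6 − 0) / 9.8 = 2 km
Altitude = 300 m + 2000 m = 2300 m

2300 m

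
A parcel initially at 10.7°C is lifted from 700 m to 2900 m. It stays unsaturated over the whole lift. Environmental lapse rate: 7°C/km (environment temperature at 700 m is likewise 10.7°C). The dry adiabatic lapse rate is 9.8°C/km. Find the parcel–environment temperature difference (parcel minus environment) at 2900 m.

-6.16°C (parcel cooler than environment)

Parcel:
  700–2900 m, dry: Δz = 2.2 km ⇒ ΔT = -21.56°C; T = -10.86°C
Environment:
  700–2900 m, environment: Δz = 2.2 km ⇒ ΔT = -15.4°C; T = -4.7°C
T_parcel − T_env = -10.86 − (-4.7) = -6.16°C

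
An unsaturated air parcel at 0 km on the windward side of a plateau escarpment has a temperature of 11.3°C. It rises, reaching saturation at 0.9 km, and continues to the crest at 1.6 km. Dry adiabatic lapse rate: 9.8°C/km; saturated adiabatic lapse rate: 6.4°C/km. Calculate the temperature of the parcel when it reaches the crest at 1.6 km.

Dry to 900 m: -9.8 × 0.9 km = -8.82°C, so T = 2.48°C.
Saturated to 1600 m: -6.4 × 0.7 km = -4.48°C, so T = -2°C.

-2°C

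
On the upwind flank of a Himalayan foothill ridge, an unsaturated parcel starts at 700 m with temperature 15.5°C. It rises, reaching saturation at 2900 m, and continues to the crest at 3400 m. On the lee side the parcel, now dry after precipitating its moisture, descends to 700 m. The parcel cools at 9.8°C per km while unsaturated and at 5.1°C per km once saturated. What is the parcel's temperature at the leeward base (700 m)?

17.85°C

700–2900 m, dry: Δz = 2.2 km ⇒ ΔT = -21.56°C; T = -6.06°C
2900–3400 m, saturated: Δz = 0.5 km ⇒ ΔT = -2.55°C; T = -8.61°C
3400–700 m, dry descent: Δz = 2.7 km ⇒ ΔT = +26.46°C; T = 17.85°C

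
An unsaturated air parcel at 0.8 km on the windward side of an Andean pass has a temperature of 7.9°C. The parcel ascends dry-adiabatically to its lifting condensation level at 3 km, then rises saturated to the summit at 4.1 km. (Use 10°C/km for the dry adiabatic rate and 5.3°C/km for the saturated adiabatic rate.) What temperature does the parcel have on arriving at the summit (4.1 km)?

-19.93°C

From 800 m to 3000 m (dry): cools by 10 × 2.2 = 22°C, giving -14.1°C.
From 3000 m to 4100 m (saturated): cools by 5.3 × 1.1 = 5.83°C, giving -19.93°C.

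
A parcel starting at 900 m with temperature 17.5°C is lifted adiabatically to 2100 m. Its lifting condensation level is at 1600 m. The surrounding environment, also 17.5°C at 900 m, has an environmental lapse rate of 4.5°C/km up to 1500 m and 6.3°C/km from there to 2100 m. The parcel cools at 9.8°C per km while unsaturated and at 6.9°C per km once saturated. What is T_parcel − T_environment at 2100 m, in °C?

Parcel:
  From 900 m to 1600 m (dry): cools by 9.8 × 0.7 = 6.86°C, giving 10.64°C.
  From 1600 m to 2100 m (saturated): cools by 6.9 × 0.5 = 3.45°C, giving 7.19°C.
Environment:
  From 900 m to 1500 m (environment, lower layer): cools by 4.5 × 0.6 = 2.7°C, giving 14.8°C.
  From 1500 m to 2100 m (environment, upper layer): cools by 6.3 × 0.6 = 3.78°C, giving 11.02°C.
T_parcel − T_env = 7.19 − 11.02 = -3.83°C

-3.83°C (parcel cooler than environment)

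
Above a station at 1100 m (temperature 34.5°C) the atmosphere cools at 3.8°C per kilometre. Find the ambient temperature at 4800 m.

20.44°C

Environmental to 4800 m: -3.8 × 3.7 km = -14.06°C, so T = 20.44°C.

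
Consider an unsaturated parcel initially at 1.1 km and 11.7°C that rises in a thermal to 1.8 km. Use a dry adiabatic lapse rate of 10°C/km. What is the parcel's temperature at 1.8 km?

From 1100 m to 1800 m (dry adiabatic): cools by 10 × 0.7 = 7°C, giving 4.7°C.

4.7°C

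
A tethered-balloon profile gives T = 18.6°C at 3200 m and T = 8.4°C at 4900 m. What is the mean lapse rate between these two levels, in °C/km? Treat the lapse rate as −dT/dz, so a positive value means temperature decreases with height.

6°C/km

Γ = −ΔT/Δz = (18.6 − 8.4) / (4900 − 3200) m
  = 10.2°C / 1.7 km = 6°C/km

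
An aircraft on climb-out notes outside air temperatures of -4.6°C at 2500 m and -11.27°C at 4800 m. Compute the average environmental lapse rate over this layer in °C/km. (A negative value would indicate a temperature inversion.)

Γ = −ΔT/Δz = (-4.6 − (-11.27)) / (4800 − 2500) m
  = 6.67°C / 2.3 km = 2.9°C/km

2.9°C/km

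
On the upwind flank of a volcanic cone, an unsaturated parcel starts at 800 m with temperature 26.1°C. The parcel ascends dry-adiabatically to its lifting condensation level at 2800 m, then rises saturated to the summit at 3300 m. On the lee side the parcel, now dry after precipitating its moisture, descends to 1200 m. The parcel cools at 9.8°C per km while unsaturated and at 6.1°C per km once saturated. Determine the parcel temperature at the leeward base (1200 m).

24.03°C

Dry to 2800 m: -9.8 × 2 km = -19.6°C, so T = 6.5°C.
Saturated to 3300 m: -6.1 × 0.5 km = -3.05°C, so T = 3.45°C.
Dry descent to 1200 m: +9.8 × 2.1 km = +20.58°C, so T = 24.03°C.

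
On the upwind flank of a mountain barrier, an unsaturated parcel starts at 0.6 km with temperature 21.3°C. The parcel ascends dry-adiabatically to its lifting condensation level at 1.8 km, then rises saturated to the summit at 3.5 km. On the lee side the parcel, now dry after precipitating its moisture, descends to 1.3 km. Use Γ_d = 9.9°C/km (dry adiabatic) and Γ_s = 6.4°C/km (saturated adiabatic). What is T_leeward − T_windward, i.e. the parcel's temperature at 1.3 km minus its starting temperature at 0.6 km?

-0.98°C

From 600 m to 1800 m (dry): cools by 9.9 × 1.2 = 11.88°C, giving 9.42°C.
From 1800 m to 3500 m (saturated): cools by 6.4 × 1.7 = 10.88°C, giving -1.46°C.
From 3500 m to 1300 m (dry descent): warms by 9.9 × 2.2 = 21.78°C, giving 20.32°C.
Net change vs windward start: 20.32 − 21.3 = -0.98°C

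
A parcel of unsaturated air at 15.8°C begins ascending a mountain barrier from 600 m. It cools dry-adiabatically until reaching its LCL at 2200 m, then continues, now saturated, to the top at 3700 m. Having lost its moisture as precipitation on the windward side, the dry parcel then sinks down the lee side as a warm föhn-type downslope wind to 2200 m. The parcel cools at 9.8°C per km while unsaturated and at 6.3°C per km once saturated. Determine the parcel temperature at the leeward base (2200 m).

From 600 m to 2200 m (dry): cools by 9.8 × 1.6 = 15.68°C, giving 0.12°C.
From 2200 m to 3700 m (saturated): cools by 6.3 × 1.5 = 9.45°C, giving -9.33°C.
From 3700 m to 2200 m (dry descent): warms by 9.8 × 1.5 = 14.7°C, giving 5.37°C.

5.37°C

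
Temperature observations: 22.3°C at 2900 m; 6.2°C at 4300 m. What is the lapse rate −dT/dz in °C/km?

Γ = −ΔT/Δz = (22.3 − 6.2) / (4300 − 2900) m
  = 16.1°C / 1.4 km = 11.5°C/km

11.5°C/km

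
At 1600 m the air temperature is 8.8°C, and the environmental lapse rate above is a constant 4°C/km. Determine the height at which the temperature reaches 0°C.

3800 m

Height above start = (8.8 − 0) / 4 = 2.2 km
Altitude = 1600 m + 2200 m = 3800 m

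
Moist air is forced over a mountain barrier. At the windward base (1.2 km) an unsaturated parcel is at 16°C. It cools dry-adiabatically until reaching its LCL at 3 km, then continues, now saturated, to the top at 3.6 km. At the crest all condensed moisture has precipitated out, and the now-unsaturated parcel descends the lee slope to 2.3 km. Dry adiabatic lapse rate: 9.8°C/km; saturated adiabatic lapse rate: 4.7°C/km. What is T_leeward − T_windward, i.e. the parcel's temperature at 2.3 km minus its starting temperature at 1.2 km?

1200 → 3000 m (dry, 9.8°C/km): ΔT = -9.8 × 1.8 = -17.64°C → T = -1.64°C
3000 → 3600 m (saturated, 4.7°C/km): ΔT = -4.7 × 0.6 = -2.82°C → T = -4.46°C
3600 → 2300 m (dry descent, 9.8°C/km): ΔT = +9.8 × 1.3 = +12.74°C → T = 8.28°C
Net change vs windward start: 8.28 − 16 = -7.72°C

-7.72°C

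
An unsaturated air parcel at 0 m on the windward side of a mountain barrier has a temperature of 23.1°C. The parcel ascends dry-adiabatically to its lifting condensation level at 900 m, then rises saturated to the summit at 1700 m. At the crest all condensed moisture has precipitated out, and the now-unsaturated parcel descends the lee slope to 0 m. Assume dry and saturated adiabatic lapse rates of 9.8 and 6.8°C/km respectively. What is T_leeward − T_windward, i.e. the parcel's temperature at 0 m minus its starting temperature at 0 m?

+2.4°C

Dry to 900 m: -9.8 × 0.9 km = -8.82°C, so T = 14.28°C.
Saturated to 1700 m: -6.8 × 0.8 km = -5.44°C, so T = 8.84°C.
Dry descent to 0 m: +9.8 × 1.7 km = +16.66°C, so T = 25.5°C.
Net change vs windward start: 25.5 − 23.1 = +2.4°C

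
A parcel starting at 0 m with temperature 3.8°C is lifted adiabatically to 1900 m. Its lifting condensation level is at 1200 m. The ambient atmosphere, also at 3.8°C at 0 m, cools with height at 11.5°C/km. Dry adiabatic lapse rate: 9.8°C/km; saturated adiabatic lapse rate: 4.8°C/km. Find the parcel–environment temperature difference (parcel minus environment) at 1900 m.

Parcel:
  Dry to 1200 m: -9.8 × 1.2 km = -11.76°C, so T = -7.96°C.
  Saturated to 1900 m: -4.8 × 0.7 km = -3.36°C, so T = -11.32°C.
Environment:
  Environment to 1900 m: -11.5 × 1.9 km = -21.85°C, so T = -18.05°C.
T_parcel − T_env = -11.32 − (-18.05) = +6.73°C

+6.73°C (parcel warmer than environment)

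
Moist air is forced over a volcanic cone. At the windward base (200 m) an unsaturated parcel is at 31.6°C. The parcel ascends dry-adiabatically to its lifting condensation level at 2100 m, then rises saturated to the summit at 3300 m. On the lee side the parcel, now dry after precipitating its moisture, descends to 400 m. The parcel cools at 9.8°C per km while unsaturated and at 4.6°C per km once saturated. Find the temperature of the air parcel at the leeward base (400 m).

Dry to 2100 m: -9.8 × 1.9 km = -18.62°C, so T = 12.98°C.
Saturated to 3300 m: -4.6 × 1.2 km = -5.52°C, so T = 7.46°C.
Dry descent to 400 m: +9.8 × 2.9 km = +28.42°C, so T = 35.88°C.

35.88°C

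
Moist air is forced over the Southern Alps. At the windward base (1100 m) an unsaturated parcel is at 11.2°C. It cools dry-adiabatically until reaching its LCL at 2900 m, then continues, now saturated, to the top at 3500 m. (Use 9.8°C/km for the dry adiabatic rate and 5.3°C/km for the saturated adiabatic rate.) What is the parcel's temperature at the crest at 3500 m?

From 1100 m to 2900 m (dry): cools by 9.8 × 1.8 = 17.64°C, giving -6.44°C.
From 2900 m to 3500 m (saturated): cools by 5.3 × 0.6 = 3.18°C, giving -9.62°C.

-9.62°C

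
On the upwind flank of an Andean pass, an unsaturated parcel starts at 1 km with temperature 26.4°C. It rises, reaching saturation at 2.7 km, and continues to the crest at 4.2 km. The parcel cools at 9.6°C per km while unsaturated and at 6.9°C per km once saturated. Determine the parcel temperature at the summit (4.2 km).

Dry to 2700 m: -9.6 × 1.7 km = -16.32°C, so T = 10.08°C.
Saturated to 4200 m: -6.9 × 1.5 km = -10.35°C, so T = -0.27°C.

-0.27°C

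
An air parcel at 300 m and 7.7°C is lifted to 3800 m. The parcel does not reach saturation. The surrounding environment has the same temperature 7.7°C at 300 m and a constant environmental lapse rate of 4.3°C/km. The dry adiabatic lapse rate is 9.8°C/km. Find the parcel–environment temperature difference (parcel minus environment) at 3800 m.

-19.25°C (parcel cooler than environment)

Parcel:
  300–3800 m, dry: Δz = 3.5 km ⇒ ΔT = -34.3°C; T = -26.6°C
Environment:
  300–3800 m, environment: Δz = 3.5 km ⇒ ΔT = -15.05°C; T = -7.35°C
T_parcel − T_env = -26.6 − (-7.35) = -19.25°C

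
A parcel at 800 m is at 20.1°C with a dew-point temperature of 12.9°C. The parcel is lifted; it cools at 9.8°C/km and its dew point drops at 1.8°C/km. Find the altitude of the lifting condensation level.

T and T_d converge at 9.8 − 1.8 = 8°C per km
Height above start = (20.1 − 12.9) / 8 = 0.9 km
LCL altitude = 800 m + 900 m = 1700 m

1700 m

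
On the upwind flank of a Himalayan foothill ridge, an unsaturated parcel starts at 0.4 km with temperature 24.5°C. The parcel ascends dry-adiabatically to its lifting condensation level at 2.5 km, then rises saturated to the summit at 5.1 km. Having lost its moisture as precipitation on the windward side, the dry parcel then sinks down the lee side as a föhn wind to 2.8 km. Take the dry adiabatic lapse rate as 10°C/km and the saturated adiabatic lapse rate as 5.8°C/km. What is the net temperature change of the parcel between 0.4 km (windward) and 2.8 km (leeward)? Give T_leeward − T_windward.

-13.08°C

From 400 m to 2500 m (dry): cools by 10 × 2.1 = 21°C, giving 3.5°C.
From 2500 m to 5100 m (saturated): cools by 5.8 × 2.6 = 15.08°C, giving -11.58°C.
From 5100 m to 2800 m (dry descent): warms by 10 × 2.3 = 23°C, giving 11.42°C.
Net change vs windward start: 11.42 − 24.5 = -13.08°C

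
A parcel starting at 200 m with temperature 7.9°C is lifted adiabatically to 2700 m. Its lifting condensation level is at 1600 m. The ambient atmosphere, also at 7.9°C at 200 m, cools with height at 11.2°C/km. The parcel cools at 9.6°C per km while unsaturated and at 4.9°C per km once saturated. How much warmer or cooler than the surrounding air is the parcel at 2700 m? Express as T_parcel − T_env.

+9.17°C (parcel warmer than environment)

Parcel:
  200 → 1600 m (dry, 9.6°C/km): ΔT = -9.6 × 1.4 = -13.44°C → T = -5.54°C
  1600 → 2700 m (saturated, 4.9°C/km): ΔT = -4.9 × 1.1 = -5.39°C → T = -10.93°C
Environment:
  200 → 2700 m (environment, 11.2°C/km): ΔT = -11.2 × 2.5 = -28°C → T = -20.1°C
T_parcel − T_env = -10.93 − (-20.1) = +9.17°C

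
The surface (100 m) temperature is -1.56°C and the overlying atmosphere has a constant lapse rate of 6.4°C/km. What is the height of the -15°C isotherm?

2200 m

Height above start = (-1.56 − (-15)) / 6.4 = 2.1 km
Altitude = 100 m + 2100 m = 2200 m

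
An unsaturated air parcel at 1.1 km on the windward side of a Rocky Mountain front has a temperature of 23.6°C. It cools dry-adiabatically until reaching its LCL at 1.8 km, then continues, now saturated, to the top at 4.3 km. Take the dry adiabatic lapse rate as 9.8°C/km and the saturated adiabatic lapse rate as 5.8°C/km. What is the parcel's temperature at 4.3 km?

1100 → 1800 m (dry, 9.8°C/km): ΔT = -9.8 × 0.7 = -6.86°C → T = 16.74°C
1800 → 4300 m (saturated, 5.8°C/km): ΔT = -5.8 × 2.5 = -14.5°C → T = 2.24°C

2.24°C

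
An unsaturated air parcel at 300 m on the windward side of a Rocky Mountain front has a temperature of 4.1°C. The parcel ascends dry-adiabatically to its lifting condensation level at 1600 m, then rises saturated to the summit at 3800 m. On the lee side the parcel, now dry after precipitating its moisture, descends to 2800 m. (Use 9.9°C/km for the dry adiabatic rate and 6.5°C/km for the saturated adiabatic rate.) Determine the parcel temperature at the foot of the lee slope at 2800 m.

-13.17°C

From 300 m to 1600 m (dry): cools by 9.9 × 1.3 = 12.87°C, giving -8.77°C.
From 1600 m to 3800 m (saturated): cools by 6.5 × 2.2 = 14.3°C, giving -23.07°C.
From 3800 m to 2800 m (dry descent): warms by 9.9 × 1 = 9.9°C, giving -13.17°C.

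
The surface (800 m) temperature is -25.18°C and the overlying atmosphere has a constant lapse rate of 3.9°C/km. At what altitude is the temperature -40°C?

Height above start = (-25.18 − (-40)) / 3.9 = 3.8 km
Altitude = 800 m + 3800 m = 4600 m

4600 m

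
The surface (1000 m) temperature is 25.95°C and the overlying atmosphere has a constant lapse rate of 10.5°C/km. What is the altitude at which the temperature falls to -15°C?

4900 m

Height above start = (25.95 − (-15)) / 10.5 = 3.9 km
Altitude = 1000 m + 3900 m = 4900 m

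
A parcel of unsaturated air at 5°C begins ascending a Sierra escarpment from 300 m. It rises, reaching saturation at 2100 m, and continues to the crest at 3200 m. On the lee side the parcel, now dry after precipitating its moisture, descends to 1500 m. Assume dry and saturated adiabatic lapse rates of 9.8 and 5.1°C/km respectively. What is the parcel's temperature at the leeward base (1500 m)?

-1.59°C

300–2100 m, dry: Δz = 1.8 km ⇒ ΔT = -17.64°C; T = -12.64°C
2100–3200 m, saturated: Δz = 1.1 km ⇒ ΔT = -5.61°C; T = -18.25°C
3200–1500 m, dry descent: Δz = 1.7 km ⇒ ΔT = +16.66°C; T = -1.59°C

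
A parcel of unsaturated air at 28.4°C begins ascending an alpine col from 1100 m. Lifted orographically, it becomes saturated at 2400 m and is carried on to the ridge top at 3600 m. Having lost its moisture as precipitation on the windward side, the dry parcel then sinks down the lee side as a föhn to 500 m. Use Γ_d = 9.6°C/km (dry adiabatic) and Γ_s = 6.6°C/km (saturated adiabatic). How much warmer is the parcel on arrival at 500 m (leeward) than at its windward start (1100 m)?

From 1100 m to 2400 m (dry): cools by 9.6 × 1.3 = 12.48°C, giving 15.92°C.
From 2400 m to 3600 m (saturated): cools by 6.6 × 1.2 = 7.92°C, giving 8°C.
From 3600 m to 500 m (dry descent): warms by 9.6 × 3.1 = 29.76°C, giving 37.76°C.
Net change vs windward start: 37.76 − 28.4 = +9.36°C

+9.36°C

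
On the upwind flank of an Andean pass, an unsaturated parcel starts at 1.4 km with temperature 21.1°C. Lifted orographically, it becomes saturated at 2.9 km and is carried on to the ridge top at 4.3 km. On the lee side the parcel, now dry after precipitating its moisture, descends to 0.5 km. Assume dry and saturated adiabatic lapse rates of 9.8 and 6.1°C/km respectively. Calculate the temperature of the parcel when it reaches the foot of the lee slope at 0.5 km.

1400–2900 m, dry: Δz = 1.5 km ⇒ ΔT = -14.7°C; T = 6.4°C
2900–4300 m, saturated: Δz = 1.4 km ⇒ ΔT = -8.54°C; T = -2.14°C
4300–500 m, dry descent: Δz = 3.8 km ⇒ ΔT = +37.24°C; T = 35.1°C

35.1°C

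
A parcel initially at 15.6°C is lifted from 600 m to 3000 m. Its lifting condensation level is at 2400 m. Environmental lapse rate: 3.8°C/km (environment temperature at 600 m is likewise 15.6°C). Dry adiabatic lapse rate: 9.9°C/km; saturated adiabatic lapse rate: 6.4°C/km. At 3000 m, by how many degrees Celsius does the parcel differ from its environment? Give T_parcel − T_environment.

-12.54°C (parcel cooler than environment)

Parcel:
  From 600 m to 2400 m (dry): cools by 9.9 × 1.8 = 17.82°C, giving -2.22°C.
  From 2400 m to 3000 m (saturated): cools by 6.4 × 0.6 = 3.84°C, giving -6.06°C.
Environment:
  From 600 m to 3000 m (environment): cools by 3.8 × 2.4 = 9.12°C, giving 6.48°C.
T_parcel − T_env = -6.06 − 6.48 = -12.54°C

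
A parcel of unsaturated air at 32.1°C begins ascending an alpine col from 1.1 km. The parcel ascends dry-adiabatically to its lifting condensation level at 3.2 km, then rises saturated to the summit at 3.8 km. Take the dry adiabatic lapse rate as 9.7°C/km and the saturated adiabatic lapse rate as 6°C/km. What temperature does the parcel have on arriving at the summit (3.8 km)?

8.13°C

From 1100 m to 3200 m (dry): cools by 9.7 × 2.1 = 20.37°C, giving 11.73°C.
From 3200 m to 3800 m (saturated): cools by 6 × 0.6 = 3.6°C, giving 8.13°C.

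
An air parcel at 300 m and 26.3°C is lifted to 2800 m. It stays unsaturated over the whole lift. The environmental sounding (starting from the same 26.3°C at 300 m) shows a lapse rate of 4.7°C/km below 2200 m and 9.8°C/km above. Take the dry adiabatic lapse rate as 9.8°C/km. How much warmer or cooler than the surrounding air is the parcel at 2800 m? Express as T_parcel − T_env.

Parcel:
  300–2800 m, dry: Δz = 2.5 km ⇒ ΔT = -24.5°C; T = 1.8°C
Environment:
  300–2200 m, environment, lower layer: Δz = 1.9 km ⇒ ΔT = -8.93°C; T = 17.37°C
  2200–2800 m, environment, upper layer: Δz = 0.6 km ⇒ ΔT = -5.88°C; T = 11.49°C
T_parcel − T_env = 1.8 − 11.49 = -9.69°C

-9.69°C (parcel cooler than environment)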